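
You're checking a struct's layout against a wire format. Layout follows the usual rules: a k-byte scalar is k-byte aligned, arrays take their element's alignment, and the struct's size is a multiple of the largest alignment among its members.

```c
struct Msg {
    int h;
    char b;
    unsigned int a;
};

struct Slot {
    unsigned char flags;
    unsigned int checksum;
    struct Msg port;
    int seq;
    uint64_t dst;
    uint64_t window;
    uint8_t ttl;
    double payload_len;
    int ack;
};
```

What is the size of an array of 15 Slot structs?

Msg: 0..4  h  (4B, 4-aligned); 4..5  b  (1B, 1-aligned); 5..8  -- padding (3B); 8..12  a  (4B, 4-aligned); sizeof = 12, alignof = 4
0..1  flags  (1B, 1-aligned)
1..4  -- padding (3B)
4..8  checksum  (4B, 4-aligned)
8..20  port  (12B, 4-aligned)
20..24  seq  (4B, 4-aligned)
24..32  dst  (8B, 8-aligned)
32..40  window  (8B, 8-aligned)
40..41  ttl  (1B, 1-aligned)
41..48  -- padding (7B)
48..56  payload_len  (8B, 8-aligned)
56..60  ack  (4B, 4-aligned)
60..64  -- tail padding (4B)
sizeof = 64, alignof = 8
array of 15: 15 × 64 = 960

960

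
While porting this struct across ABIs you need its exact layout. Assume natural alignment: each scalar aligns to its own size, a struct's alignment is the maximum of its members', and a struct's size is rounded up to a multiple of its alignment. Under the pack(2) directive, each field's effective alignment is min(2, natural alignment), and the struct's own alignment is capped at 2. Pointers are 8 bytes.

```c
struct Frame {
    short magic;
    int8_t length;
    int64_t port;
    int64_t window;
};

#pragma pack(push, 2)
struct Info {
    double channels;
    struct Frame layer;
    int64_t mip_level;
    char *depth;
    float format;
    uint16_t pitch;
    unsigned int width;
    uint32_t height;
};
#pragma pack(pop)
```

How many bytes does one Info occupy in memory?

62

Frame: 0..2  magic  (2B, 2-aligned); 2..3  length  (1B, 1-aligned); 3..8  -- padding (5B); 8..16  port  (8B, 8-aligned); 16..24  window  (8B, 8-aligned); sizeof = 24, alignof = 8
0..8  channels  (8B, 2-aligned)
8..32  layer  (24B, 2-aligned)
32..40  mip_level  (8B, 2-aligned)
40..48  depth  (8B, 2-aligned)
48..52  format  (4B, 2-aligned)
52..54  pitch  (2B, 2-aligned)
54..58  width  (4B, 2-aligned)
58..62  height  (4B, 2-aligned)
sizeof = 62, alignof = 2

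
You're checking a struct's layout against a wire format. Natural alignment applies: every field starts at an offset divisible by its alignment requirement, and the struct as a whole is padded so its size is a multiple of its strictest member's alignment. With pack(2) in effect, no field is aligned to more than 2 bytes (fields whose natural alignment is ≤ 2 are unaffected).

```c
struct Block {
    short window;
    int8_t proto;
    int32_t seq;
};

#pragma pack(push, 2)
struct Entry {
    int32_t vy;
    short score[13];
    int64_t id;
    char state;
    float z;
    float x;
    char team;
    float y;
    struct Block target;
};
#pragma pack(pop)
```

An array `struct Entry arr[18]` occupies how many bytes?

1116

Block: 0..2  window  (2B, 2-aligned); 2..3  proto  (1B, 1-aligned); 3..4  -- padding (1B); 4..8  seq  (4B, 4-aligned); sizeof = 8, alignof = 4
0..4  vy  (4B, 2-aligned)
4..30  score  (26B, 2-aligned)
30..38  id  (8B, 2-aligned)
38..39  state  (1B, 1-aligned)
39..40  -- padding (1B)
40..44  z  (4B, 2-aligned)
44..48  x  (4B, 2-aligned)
48..49  team  (1B, 1-aligned)
49..50  -- padding (1B)
50..54  y  (4B, 2-aligned)
54..62  target  (8B, 2-aligned)
sizeof = 62, alignof = 2
array of 18: 18 × 62 = 1116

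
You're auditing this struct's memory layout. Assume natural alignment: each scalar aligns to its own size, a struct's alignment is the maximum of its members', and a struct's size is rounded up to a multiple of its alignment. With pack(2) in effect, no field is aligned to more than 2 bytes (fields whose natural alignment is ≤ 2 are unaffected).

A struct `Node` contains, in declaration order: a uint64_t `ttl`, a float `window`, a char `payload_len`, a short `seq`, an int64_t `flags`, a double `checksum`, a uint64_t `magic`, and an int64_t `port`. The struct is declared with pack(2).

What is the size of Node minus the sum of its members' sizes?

@0: ttl [8B, align 2] → 8
@8: window [4B, align 2] → 12
@12: payload_len [1B, align 1] → 13
+1 pad (align 2)
@14: seq [2B, align 2] → 16
@16: flags [8B, align 2] → 24
@24: checksum [8B, align 2] → 32
@32: magic [8B, align 2] → 40
@40: port [8B, align 2] → 48
size 48, align 2
data bytes 47, size 48 → padding 1

1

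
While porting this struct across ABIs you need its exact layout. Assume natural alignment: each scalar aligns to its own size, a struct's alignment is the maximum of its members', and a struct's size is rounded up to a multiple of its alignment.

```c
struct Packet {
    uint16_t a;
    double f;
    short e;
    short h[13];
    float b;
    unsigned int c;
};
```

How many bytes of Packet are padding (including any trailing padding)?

a at 0 (size 2, align 2) → ends 2
pad 6 to align 8 for f
f at 8 (size 8, align 8) → ends 16
e at 16 (size 2, align 2) → ends 18
h at 18 (size 26, align 2) → ends 44
b at 44 (size 4, align 4) → ends 48
c at 48 (size 4, align 4) → ends 52
tail pad 4 to reach multiple of 8
total 56 bytes, alignment 8
data bytes 46, size 56 → padding 10

10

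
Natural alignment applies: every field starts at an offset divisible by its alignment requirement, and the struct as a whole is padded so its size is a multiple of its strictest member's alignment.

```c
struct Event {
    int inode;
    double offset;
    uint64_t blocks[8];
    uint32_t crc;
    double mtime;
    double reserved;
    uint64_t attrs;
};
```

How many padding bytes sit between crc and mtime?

4

0..4  inode  (4B, 4-aligned)
4..8  -- padding (4B)
8..16  offset  (8B, 8-aligned)
16..80  blocks  (64B, 8-aligned)
80..84  crc  (4B, 4-aligned)
84..88  -- padding (4B)
88..96  mtime  (8B, 8-aligned)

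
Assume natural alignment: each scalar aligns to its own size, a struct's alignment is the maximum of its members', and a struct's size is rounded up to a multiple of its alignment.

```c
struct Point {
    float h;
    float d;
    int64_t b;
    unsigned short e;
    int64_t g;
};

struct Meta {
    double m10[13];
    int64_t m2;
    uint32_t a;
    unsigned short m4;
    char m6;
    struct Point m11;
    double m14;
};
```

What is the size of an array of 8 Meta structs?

1280

Point: 0..4  h  (4B, 4-aligned); 4..8  d  (4B, 4-aligned); 8..16  b  (8B, 8-aligned); 16..18  e  (2B, 2-aligned); 18..24  -- padding (6B); 24..32  g  (8B, 8-aligned); sizeof = 32, alignof = 8
0..104  m10  (104B, 8-aligned)
104..112  m2  (8B, 8-aligned)
112..116  a  (4B, 4-aligned)
116..118  m4  (2B, 2-aligned)
118..119  m6  (1B, 1-aligned)
119..120  -- padding (1B)
120..152  m11  (32B, 8-aligned)
152..160  m14  (8B, 8-aligned)
sizeof = 160, alignof = 8
array of 8: 8 × 160 = 1280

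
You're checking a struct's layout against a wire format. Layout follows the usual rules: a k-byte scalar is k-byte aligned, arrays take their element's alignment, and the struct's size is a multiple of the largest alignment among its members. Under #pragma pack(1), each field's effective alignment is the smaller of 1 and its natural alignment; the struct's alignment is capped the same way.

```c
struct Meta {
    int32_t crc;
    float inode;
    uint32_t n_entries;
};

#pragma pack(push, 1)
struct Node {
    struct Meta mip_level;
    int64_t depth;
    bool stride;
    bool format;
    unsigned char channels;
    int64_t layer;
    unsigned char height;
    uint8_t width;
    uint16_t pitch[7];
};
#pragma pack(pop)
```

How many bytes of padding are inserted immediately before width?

Meta: 0..4  crc  (4B, 4-aligned); 4..8  inode  (4B, 4-aligned); 8..12  n_entries  (4B, 4-aligned); sizeof = 12, alignof = 4
0..12  mip_level  (12B, 1-aligned)
12..20  depth  (8B, 1-aligned)
20..21  stride  (1B, 1-aligned)
21..22  format  (1B, 1-aligned)
22..23  channels  (1B, 1-aligned)
23..31  layer  (8B, 1-aligned)
31..32  height  (1B, 1-aligned)
32..33  width  (1B, 1-aligned)

0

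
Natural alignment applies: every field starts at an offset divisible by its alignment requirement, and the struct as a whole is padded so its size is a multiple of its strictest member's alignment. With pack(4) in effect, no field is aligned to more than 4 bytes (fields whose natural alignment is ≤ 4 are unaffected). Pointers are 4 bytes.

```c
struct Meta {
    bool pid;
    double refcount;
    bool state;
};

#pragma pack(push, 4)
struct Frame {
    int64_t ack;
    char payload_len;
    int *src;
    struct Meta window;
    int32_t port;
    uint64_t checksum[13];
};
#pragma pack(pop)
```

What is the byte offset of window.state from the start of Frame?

Meta: @0: pid [1B, align 1] → 1; +7 pad (align 8); @8: refcount [8B, align 8] → 16; @16: state [1B, align 1] → 17; +7 tail pad (align 8); size 24, align 8
@0: ack [8B, align 4] → 8
@8: payload_len [1B, align 1] → 9
+3 pad (align 4)
@12: src [4B, align 4] → 16
@16: window [24B, align 4] → 40
within Meta: state at 16
16 + 16 = 32

32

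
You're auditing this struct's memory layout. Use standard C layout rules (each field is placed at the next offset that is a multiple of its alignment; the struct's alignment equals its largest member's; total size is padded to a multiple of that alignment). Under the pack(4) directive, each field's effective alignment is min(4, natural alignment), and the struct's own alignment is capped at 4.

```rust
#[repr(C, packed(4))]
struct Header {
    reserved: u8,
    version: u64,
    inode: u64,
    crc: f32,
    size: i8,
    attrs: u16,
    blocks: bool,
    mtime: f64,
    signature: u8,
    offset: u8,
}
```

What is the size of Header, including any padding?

@0: reserved [1B, align 1] → 1
+3 pad (align 4)
@4: version [8B, align 4] → 12
@12: inode [8B, align 4] → 20
@20: crc [4B, align 4] → 24
@24: size [1B, align 1] → 25
+1 pad (align 2)
@26: attrs [2B, align 2] → 28
@28: blocks [1B, align 1] → 29
+3 pad (align 4)
@32: mtime [8B, align 4] → 40
@40: signature [1B, align 1] → 41
@41: offset [1B, align 1] → 42
+2 tail pad (align 4)
size 44, align 4

44 bytes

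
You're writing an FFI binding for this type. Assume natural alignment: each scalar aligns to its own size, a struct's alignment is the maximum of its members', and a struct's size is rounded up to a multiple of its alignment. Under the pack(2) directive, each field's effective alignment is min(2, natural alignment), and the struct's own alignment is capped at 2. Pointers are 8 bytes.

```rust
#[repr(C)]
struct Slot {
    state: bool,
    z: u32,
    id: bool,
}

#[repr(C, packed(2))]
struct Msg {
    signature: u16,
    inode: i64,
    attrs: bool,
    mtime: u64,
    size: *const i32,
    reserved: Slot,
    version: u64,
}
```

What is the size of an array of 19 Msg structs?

Slot: 0..1  state  (1B, 1-aligned); 1..4  -- padding (3B); 4..8  z  (4B, 4-aligned); 8..9  id  (1B, 1-aligned); 9..12  -- tail padding (3B); sizeof = 12, alignof = 4
0..2  signature  (2B, 2-aligned)
2..10  inode  (8B, 2-aligned)
10..11  attrs  (1B, 1-aligned)
11..12  -- padding (1B)
12..20  mtime  (8B, 2-aligned)
20..28  size  (8B, 2-aligned)
28..40  reserved  (12B, 2-aligned)
40..48  version  (8B, 2-aligned)
sizeof = 48, alignof = 2
array of 19: 19 × 48 = 912

912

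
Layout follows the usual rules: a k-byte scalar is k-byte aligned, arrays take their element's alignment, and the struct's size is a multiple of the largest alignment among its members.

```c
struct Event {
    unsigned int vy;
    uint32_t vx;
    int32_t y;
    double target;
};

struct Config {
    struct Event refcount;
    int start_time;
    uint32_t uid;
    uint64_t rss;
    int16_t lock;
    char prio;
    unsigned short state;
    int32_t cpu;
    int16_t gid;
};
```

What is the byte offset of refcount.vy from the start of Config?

Event: vy at 0 (size 4, align 4) → ends 4; vx at 4 (size 4, align 4) → ends 8; y at 8 (size 4, align 4) → ends 12; pad 4 to align 8 for target; target at 16 (size 8, align 8) → ends 24; total 24 bytes, alignment 8
refcount at 0 (size 24, align 8) → ends 24
within Event: vy at 0
0 + 0 = 0

0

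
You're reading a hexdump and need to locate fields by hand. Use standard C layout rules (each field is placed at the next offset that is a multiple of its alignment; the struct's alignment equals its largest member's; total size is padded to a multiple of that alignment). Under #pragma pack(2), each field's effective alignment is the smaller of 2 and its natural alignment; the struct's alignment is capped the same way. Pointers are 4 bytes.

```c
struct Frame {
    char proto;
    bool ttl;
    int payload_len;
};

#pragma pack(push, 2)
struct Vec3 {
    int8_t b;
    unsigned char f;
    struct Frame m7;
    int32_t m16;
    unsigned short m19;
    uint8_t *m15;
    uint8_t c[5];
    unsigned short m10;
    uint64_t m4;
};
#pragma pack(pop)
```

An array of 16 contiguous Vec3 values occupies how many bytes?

Frame: @0: proto [1B, align 1] → 1; @1: ttl [1B, align 1] → 2; +2 pad (align 4); @4: payload_len [4B, align 4] → 8; size 8, align 4
@0: b [1B, align 1] → 1
@1: f [1B, align 1] → 2
@2: m7 [8B, align 2] → 10
@10: m16 [4B, align 2] → 14
@14: m19 [2B, align 2] → 16
@16: m15 [4B, align 2] → 20
@20: c [5B, align 1] → 25
+1 pad (align 2)
@26: m10 [2B, align 2] → 28
@28: m4 [8B, align 2] → 36
size 36, align 2
array of 16: 16 × 36 = 576

576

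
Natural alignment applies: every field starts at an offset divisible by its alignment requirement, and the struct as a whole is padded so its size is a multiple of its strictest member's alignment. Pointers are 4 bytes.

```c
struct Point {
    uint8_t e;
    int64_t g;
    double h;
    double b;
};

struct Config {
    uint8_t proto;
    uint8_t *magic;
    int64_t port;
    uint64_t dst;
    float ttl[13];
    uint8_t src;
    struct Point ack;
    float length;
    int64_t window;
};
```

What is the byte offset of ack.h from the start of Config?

Point: @0: e [1B, align 1] → 1; +7 pad (align 8); @8: g [8B, align 8] → 16; @16: h [8B, align 8] → 24; @24: b [8B, align 8] → 32; size 32, align 8
@0: proto [1B, align 1] → 1
+3 pad (align 4)
@4: magic [4B, align 4] → 8
@8: port [8B, align 8] → 16
@16: dst [8B, align 8] → 24
@24: ttl [52B, align 4] → 76
@76: src [1B, align 1] → 77
+3 pad (align 8)
@80: ack [32B, align 8] → 112
within Point: h at 16
80 + 16 = 96

96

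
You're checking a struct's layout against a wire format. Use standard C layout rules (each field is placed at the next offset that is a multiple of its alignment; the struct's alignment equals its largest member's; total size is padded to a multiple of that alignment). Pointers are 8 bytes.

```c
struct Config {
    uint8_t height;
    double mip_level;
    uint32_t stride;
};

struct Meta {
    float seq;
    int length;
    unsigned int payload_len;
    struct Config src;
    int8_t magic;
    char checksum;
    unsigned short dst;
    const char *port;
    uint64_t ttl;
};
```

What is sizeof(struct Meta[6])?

384

Config: 0..1  height  (1B, 1-aligned); 1..8  -- padding (7B); 8..16  mip_level  (8B, 8-aligned); 16..20  stride  (4B, 4-aligned); 20..24  -- tail padding (4B); sizeof = 24, alignof = 8
0..4  seq  (4B, 4-aligned)
4..8  length  (4B, 4-aligned)
8..12  payload_len  (4B, 4-aligned)
12..16  -- padding (4B)
16..40  src  (24B, 8-aligned)
40..41  magic  (1B, 1-aligned)
41..42  checksum  (1B, 1-aligned)
42..44  dst  (2B, 2-aligned)
44..48  -- padding (4B)
48..56  port  (8B, 8-aligned)
56..64  ttl  (8B, 8-aligned)
sizeof = 64, alignof = 8
array of 6: 6 × 64 = 384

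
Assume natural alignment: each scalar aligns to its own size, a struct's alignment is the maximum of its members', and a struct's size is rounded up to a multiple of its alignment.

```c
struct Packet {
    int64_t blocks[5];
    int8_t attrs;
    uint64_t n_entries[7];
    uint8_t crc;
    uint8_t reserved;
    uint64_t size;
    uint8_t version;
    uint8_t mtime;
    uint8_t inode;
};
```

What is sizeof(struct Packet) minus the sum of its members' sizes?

18

@0: blocks [40B, align 8] → 40
@40: attrs [1B, align 1] → 41
+7 pad (align 8)
@48: n_entries [56B, align 8] → 104
@104: crc [1B, align 1] → 105
@105: reserved [1B, align 1] → 106
+6 pad (align 8)
@112: size [8B, align 8] → 120
@120: version [1B, align 1] → 121
@121: mtime [1B, align 1] → 122
@122: inode [1B, align 1] → 123
+5 tail pad (align 8)
size 128, align 8
data bytes 110, size 128 → padding 18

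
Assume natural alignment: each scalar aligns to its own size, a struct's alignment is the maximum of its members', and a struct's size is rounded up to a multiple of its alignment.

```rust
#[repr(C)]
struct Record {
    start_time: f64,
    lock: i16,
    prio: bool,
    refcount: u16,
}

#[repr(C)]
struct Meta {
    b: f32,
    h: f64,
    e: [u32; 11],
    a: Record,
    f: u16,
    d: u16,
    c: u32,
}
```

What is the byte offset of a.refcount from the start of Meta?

76

Record: @0: start_time [8B, align 8] → 8; @8: lock [2B, align 2] → 10; @10: prio [1B, align 1] → 11; +1 pad (align 2); @12: refcount [2B, align 2] → 14; +2 tail pad (align 8); size 16, align 8
@0: b [4B, align 4] → 4
+4 pad (align 8)
@8: h [8B, align 8] → 16
@16: e [44B, align 4] → 60
+4 pad (align 8)
@64: a [16B, align 8] → 80
within Record: refcount at 12
64 + 12 = 76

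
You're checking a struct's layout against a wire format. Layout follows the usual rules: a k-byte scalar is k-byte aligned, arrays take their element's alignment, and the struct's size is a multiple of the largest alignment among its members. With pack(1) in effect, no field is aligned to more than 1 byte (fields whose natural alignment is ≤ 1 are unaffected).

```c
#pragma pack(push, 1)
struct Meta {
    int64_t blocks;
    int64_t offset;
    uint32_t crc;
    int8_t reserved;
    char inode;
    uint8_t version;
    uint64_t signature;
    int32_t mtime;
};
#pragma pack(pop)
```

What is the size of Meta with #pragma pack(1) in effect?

35

@0: blocks [8B, align 1] → 8
@8: offset [8B, align 1] → 16
@16: crc [4B, align 1] → 20
@20: reserved [1B, align 1] → 21
@21: inode [1B, align 1] → 22
@22: version [1B, align 1] → 23
@23: signature [8B, align 1] → 31
@31: mtime [4B, align 1] → 35
size 35, align 1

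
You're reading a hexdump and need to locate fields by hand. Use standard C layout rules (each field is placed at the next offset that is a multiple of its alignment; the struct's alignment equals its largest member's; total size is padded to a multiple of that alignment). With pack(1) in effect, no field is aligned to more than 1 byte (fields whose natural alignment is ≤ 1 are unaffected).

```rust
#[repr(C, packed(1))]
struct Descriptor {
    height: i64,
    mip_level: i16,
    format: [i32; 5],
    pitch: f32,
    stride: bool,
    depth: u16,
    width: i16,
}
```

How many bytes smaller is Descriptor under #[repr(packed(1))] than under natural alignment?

9

natural layout:
  height at 0 (size 8, align 8) → ends 8
  mip_level at 8 (size 2, align 2) → ends 10
  pad 2 to align 4 for format
  format at 12 (size 20, align 4) → ends 32
  pitch at 32 (size 4, align 4) → ends 36
  stride at 36 (size 1, align 1) → ends 37
  pad 1 to align 2 for depth
  depth at 38 (size 2, align 2) → ends 40
  width at 40 (size 2, align 2) → ends 42
  tail pad 6 to reach multiple of 8
  total 48 bytes, alignment 8
packed(1) layout:
  height at 0 (size 8, align 1) → ends 8
  mip_level at 8 (size 2, align 1) → ends 10
  format at 10 (size 20, align 1) → ends 30
  pitch at 30 (size 4, align 1) → ends 34
  stride at 34 (size 1, align 1) → ends 35
  depth at 35 (size 2, align 1) → ends 37
  width at 37 (size 2, align 1) → ends 39
  total 39 bytes, alignment 1
48 − 39 = 9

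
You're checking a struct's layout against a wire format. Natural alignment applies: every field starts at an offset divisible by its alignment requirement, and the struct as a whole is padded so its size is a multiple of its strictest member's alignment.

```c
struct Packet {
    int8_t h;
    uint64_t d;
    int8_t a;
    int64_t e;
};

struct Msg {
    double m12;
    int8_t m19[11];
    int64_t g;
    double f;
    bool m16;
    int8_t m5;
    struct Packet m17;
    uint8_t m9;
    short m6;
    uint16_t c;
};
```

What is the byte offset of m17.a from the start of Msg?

64

Packet: 0..1  h  (1B, 1-aligned); 1..8  -- padding (7B); 8..16  d  (8B, 8-aligned); 16..17  a  (1B, 1-aligned); 17..24  -- padding (7B); 24..32  e  (8B, 8-aligned); sizeof = 32, alignof = 8
0..8  m12  (8B, 8-aligned)
8..19  m19  (11B, 1-aligned)
19..24  -- padding (5B)
24..32  g  (8B, 8-aligned)
32..40  f  (8B, 8-aligned)
40..41  m16  (1B, 1-aligned)
41..42  m5  (1B, 1-aligned)
42..48  -- padding (6B)
48..80  m17  (32B, 8-aligned)
within Packet: a at 16
48 + 16 = 64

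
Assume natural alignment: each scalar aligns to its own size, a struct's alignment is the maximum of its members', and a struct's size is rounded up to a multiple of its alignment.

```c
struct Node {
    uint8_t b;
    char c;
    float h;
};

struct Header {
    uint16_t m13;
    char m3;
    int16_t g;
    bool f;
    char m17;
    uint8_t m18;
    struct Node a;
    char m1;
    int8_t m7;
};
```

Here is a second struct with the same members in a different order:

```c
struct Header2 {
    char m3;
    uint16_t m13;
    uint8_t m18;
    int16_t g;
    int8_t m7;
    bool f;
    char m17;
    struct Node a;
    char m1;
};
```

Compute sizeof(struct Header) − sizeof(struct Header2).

0

Node: b at 0 (size 1, align 1) → ends 1; c at 1 (size 1, align 1) → ends 2; pad 2 to align 4 for h; h at 4 (size 4, align 4) → ends 8; total 8 bytes, alignment 4
m13 at 0 (size 2, align 2) → ends 2
m3 at 2 (size 1, align 1) → ends 3
pad 1 to align 2 for g
g at 4 (size 2, align 2) → ends 6
f at 6 (size 1, align 1) → ends 7
m17 at 7 (size 1, align 1) → ends 8
m18 at 8 (size 1, align 1) → ends 9
pad 3 to align 4 for a
a at 12 (size 8, align 4) → ends 20
m1 at 20 (size 1, align 1) → ends 21
m7 at 21 (size 1, align 1) → ends 22
tail pad 2 to reach multiple of 4
total 24 bytes, alignment 4
— Header2 —
m3 at 0 (size 1, align 1) → ends 1
pad 1 to align 2 for m13
m13 at 2 (size 2, align 2) → ends 4
m18 at 4 (size 1, align 1) → ends 5
pad 1 to align 2 for g
g at 6 (size 2, align 2) → ends 8
m7 at 8 (size 1, align 1) → ends 9
f at 9 (size 1, align 1) → ends 10
m17 at 10 (size 1, align 1) → ends 11
pad 1 to align 4 for a
a at 12 (size 8, align 4) → ends 20
m1 at 20 (size 1, align 1) → ends 21
tail pad 3 to reach multiple of 4
total 24 bytes, alignment 4
24 − 24 = 0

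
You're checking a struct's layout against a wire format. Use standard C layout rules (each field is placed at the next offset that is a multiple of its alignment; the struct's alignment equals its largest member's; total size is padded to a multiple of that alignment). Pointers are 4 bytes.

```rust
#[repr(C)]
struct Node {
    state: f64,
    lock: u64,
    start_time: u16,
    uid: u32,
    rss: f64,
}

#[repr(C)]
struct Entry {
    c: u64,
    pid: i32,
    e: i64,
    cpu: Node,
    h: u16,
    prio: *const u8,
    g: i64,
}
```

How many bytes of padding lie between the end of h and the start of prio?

Node: @0: state [8B, align 8] → 8; @8: lock [8B, align 8] → 16; @16: start_time [2B, align 2] → 18; +2 pad (align 4); @20: uid [4B, align 4] → 24; @24: rss [8B, align 8] → 32; size 32, align 8
@0: c [8B, align 8] → 8
@8: pid [4B, align 4] → 12
+4 pad (align 8)
@16: e [8B, align 8] → 24
@24: cpu [32B, align 8] → 56
@56: h [2B, align 2] → 58
+2 pad (align 4)
@60: prio [4B, align 4] → 64

2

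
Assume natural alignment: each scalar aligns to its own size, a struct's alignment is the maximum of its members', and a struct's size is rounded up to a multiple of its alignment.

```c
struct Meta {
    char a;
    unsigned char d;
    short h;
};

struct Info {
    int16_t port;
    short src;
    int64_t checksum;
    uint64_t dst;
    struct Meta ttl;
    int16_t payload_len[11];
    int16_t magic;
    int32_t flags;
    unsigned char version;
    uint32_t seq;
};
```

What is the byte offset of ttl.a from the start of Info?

24

Meta: @0: a [1B, align 1] → 1; @1: d [1B, align 1] → 2; @2: h [2B, align 2] → 4; size 4, align 2
@0: port [2B, align 2] → 2
@2: src [2B, align 2] → 4
+4 pad (align 8)
@8: checksum [8B, align 8] → 16
@16: dst [8B, align 8] → 24
@24: ttl [4B, align 2] → 28
within Meta: a at 0
24 + 0 = 24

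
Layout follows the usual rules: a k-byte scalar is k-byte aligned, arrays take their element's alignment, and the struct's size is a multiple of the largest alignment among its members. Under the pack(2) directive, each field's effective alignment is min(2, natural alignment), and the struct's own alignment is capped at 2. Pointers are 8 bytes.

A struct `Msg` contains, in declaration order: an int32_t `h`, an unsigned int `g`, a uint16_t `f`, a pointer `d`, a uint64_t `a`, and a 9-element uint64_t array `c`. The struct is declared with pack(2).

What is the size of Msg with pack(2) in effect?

@0: h [4B, align 2] → 4
@4: g [4B, align 2] → 8
@8: f [2B, align 2] → 10
@10: d [8B, align 2] → 18
@18: a [8B, align 2] → 26
@26: c [72B, align 2] → 98
size 98, align 2

98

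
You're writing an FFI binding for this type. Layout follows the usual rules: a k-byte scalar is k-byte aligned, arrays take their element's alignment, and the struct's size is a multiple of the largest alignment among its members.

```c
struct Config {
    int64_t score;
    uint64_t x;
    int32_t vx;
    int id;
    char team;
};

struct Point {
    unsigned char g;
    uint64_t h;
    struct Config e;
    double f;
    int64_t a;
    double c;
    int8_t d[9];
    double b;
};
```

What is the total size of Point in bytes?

Config: 0..8  score  (8B, 8-aligned); 8..16  x  (8B, 8-aligned); 16..20  vx  (4B, 4-aligned); 20..24  id  (4B, 4-aligned); 24..25  team  (1B, 1-aligned); 25..32  -- tail padding (7B); sizeof = 32, alignof = 8
0..1  g  (1B, 1-aligned)
1..8  -- padding (7B)
8..16  h  (8B, 8-aligned)
16..48  e  (32B, 8-aligned)
48..56  f  (8B, 8-aligned)
56..64  a  (8B, 8-aligned)
64..72  c  (8B, 8-aligned)
72..81  d  (9B, 1-aligned)
81..88  -- padding (7B)
88..96  b  (8B, 8-aligned)
sizeof = 96, alignof = 8

96 bytes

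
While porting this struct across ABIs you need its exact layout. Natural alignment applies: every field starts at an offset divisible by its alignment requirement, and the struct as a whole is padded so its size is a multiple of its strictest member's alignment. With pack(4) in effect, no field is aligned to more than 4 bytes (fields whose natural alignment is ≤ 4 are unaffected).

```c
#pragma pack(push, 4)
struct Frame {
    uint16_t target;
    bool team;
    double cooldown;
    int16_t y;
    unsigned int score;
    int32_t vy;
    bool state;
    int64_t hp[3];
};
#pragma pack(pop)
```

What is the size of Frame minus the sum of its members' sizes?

0..2  target  (2B, 2-aligned)
2..3  team  (1B, 1-aligned)
3..4  -- padding (1B)
4..12  cooldown  (8B, 4-aligned)
12..14  y  (2B, 2-aligned)
14..16  -- padding (2B)
16..20  score  (4B, 4-aligned)
20..24  vy  (4B, 4-aligned)
24..25  state  (1B, 1-aligned)
25..28  -- padding (3B)
28..52  hp  (24B, 4-aligned)
sizeof = 52, alignof = 4
data bytes 46, size 52 → padding 6

6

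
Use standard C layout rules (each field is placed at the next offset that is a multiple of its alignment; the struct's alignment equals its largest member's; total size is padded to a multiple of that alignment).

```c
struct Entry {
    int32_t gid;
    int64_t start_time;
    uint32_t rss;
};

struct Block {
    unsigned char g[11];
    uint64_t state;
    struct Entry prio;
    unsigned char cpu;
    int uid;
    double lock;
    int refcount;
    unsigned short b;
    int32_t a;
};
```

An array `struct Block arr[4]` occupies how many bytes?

320

Entry: gid at 0 (size 4, align 4) → ends 4; pad 4 to align 8 for start_time; start_time at 8 (size 8, align 8) → ends 16; rss at 16 (size 4, align 4) → ends 20; tail pad 4 to reach multiple of 8; total 24 bytes, alignment 8
g at 0 (size 11, align 1) → ends 11
pad 5 to align 8 for state
state at 16 (size 8, align 8) → ends 24
prio at 24 (size 24, align 8) → ends 48
cpu at 48 (size 1, align 1) → ends 49
pad 3 to align 4 for uid
uid at 52 (size 4, align 4) → ends 56
lock at 56 (size 8, align 8) → ends 64
refcount at 64 (size 4, align 4) → ends 68
b at 68 (size 2, align 2) → ends 70
pad 2 to align 4 for a
a at 72 (size 4, align 4) → ends 76
tail pad 4 to reach multiple of 8
total 80 bytes, alignment 8
array of 4: 4 × 80 = 320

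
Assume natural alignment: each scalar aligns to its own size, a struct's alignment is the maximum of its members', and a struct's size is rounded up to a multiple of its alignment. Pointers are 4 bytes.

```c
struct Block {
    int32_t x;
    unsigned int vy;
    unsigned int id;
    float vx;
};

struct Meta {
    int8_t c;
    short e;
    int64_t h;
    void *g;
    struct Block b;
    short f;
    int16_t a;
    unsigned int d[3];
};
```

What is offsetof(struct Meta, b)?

20

Block: @0: x [4B, align 4] → 4; @4: vy [4B, align 4] → 8; @8: id [4B, align 4] → 12; @12: vx [4B, align 4] → 16; size 16, align 4
@0: c [1B, align 1] → 1
+1 pad (align 2)
@2: e [2B, align 2] → 4
+4 pad (align 8)
@8: h [8B, align 8] → 16
@16: g [4B, align 4] → 20
@20: b [16B, align 4] → 36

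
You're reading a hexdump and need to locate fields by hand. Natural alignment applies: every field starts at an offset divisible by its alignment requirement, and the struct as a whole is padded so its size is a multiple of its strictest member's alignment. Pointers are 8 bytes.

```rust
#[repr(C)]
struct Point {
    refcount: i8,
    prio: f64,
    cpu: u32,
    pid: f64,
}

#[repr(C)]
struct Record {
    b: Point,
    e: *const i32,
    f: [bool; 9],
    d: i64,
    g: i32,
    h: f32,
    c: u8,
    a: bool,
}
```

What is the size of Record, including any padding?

Point: @0: refcount [1B, align 1] → 1; +7 pad (align 8); @8: prio [8B, align 8] → 16; @16: cpu [4B, align 4] → 20; +4 pad (align 8); @24: pid [8B, align 8] → 32; size 32, align 8
@0: b [32B, align 8] → 32
@32: e [8B, align 8] → 40
@40: f [9B, align 1] → 49
+7 pad (align 8)
@56: d [8B, align 8] → 64
@64: g [4B, align 4] → 68
@68: h [4B, align 4] → 72
@72: c [1B, align 1] → 73
@73: a [1B, align 1] → 74
+6 tail pad (align 8)
size 80, align 8

80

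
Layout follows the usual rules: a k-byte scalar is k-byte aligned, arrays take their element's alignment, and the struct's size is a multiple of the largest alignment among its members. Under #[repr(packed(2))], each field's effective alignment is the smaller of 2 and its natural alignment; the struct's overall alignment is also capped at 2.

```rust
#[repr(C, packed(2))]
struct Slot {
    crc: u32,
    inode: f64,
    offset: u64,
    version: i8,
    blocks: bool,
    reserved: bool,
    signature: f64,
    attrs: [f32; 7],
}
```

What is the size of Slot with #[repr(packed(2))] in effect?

0..4  crc  (4B, 2-aligned)
4..12  inode  (8B, 2-aligned)
12..20  offset  (8B, 2-aligned)
20..21  version  (1B, 1-aligned)
21..22  blocks  (1B, 1-aligned)
22..23  reserved  (1B, 1-aligned)
23..24  -- padding (1B)
24..32  signature  (8B, 2-aligned)
32..60  attrs  (28B, 2-aligned)
sizeof = 60, alignof = 2

60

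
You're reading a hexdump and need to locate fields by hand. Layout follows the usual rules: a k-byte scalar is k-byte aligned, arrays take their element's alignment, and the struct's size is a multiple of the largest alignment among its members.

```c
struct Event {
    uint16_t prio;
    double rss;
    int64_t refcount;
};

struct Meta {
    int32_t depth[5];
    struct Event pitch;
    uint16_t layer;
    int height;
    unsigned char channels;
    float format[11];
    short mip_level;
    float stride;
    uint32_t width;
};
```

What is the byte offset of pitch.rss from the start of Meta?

Event: @0: prio [2B, align 2] → 2; +6 pad (align 8); @8: rss [8B, align 8] → 16; @16: refcount [8B, align 8] → 24; size 24, align 8
@0: depth [20B, align 4] → 20
+4 pad (align 8)
@24: pitch [24B, align 8] → 48
within Event: rss at 8
24 + 8 = 32

32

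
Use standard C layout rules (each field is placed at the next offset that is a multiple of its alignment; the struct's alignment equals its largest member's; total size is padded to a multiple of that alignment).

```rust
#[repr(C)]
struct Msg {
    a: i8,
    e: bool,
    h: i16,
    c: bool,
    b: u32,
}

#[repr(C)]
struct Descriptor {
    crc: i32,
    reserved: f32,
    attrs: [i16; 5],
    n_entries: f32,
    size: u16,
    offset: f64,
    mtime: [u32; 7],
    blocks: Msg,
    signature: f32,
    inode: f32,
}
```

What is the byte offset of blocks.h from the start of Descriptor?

Msg: 0..1  a  (1B, 1-aligned); 1..2  e  (1B, 1-aligned); 2..4  h  (2B, 2-aligned); 4..5  c  (1B, 1-aligned); 5..8  -- padding (3B); 8..12  b  (4B, 4-aligned); sizeof = 12, alignof = 4
0..4  crc  (4B, 4-aligned)
4..8  reserved  (4B, 4-aligned)
8..18  attrs  (10B, 2-aligned)
18..20  -- padding (2B)
20..24  n_entries  (4B, 4-aligned)
24..26  size  (2B, 2-aligned)
26..32  -- padding (6B)
32..40  offset  (8B, 8-aligned)
40..68  mtime  (28B, 4-aligned)
68..80  blocks  (12B, 4-aligned)
within Msg: h at 2
68 + 2 = 70

70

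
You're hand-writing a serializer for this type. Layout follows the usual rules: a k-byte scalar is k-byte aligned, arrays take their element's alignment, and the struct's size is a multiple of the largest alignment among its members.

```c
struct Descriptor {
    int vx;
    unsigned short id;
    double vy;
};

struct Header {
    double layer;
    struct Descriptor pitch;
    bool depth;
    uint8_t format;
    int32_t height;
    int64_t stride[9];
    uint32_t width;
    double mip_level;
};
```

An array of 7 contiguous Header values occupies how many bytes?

840

Descriptor: 0..4  vx  (4B, 4-aligned); 4..6  id  (2B, 2-aligned); 6..8  -- padding (2B); 8..16  vy  (8B, 8-aligned); sizeof = 16, alignof = 8
0..8  layer  (8B, 8-aligned)
8..24  pitch  (16B, 8-aligned)
24..25  depth  (1B, 1-aligned)
25..26  format  (1B, 1-aligned)
26..28  -- padding (2B)
28..32  height  (4B, 4-aligned)
32..104  stride  (72B, 8-aligned)
104..108  width  (4B, 4-aligned)
108..112  -- padding (4B)
112..120  mip_level  (8B, 8-aligned)
sizeof = 120, alignof = 8
array of 7: 7 × 120 = 840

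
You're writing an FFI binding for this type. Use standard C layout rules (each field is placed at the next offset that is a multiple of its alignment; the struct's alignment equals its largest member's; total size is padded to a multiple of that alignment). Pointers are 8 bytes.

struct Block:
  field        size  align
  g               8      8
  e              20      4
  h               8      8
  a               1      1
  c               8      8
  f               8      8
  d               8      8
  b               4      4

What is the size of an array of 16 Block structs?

1280

0..8  g  (8B, 8-aligned)
8..28  e  (20B, 4-aligned)
28..32  -- padding (4B)
32..40  h  (8B, 8-aligned)
40..41  a  (1B, 1-aligned)
41..48  -- padding (7B)
48..56  c  (8B, 8-aligned)
56..64  f  (8B, 8-aligned)
64..72  d  (8B, 8-aligned)
72..76  b  (4B, 4-aligned)
76..80  -- tail padding (4B)
sizeof = 80, alignof = 8
array of 16: 16 × 80 = 1280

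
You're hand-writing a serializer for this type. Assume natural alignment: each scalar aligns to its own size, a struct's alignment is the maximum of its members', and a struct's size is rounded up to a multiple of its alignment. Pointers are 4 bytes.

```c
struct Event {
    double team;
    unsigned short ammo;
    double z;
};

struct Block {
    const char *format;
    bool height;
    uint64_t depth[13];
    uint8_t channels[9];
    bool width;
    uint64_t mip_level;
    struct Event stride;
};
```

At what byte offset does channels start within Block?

112

Event: 0..8  team  (8B, 8-aligned); 8..10  ammo  (2B, 2-aligned); 10..16  -- padding (6B); 16..24  z  (8B, 8-aligned); sizeof = 24, alignof = 8
0..4  format  (4B, 4-aligned)
4..5  height  (1B, 1-aligned)
5..8  -- padding (3B)
8..112  depth  (104B, 8-aligned)
112..121  channels  (9B, 1-aligned)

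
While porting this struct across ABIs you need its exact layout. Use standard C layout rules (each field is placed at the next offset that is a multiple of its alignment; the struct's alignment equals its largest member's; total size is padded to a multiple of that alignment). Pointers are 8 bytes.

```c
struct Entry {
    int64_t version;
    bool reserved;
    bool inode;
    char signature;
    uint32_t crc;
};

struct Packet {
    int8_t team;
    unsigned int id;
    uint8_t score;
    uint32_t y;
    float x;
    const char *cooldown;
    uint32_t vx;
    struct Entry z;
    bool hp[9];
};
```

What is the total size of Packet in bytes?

Entry: version at 0 (size 8, align 8) → ends 8; reserved at 8 (size 1, align 1) → ends 9; inode at 9 (size 1, align 1) → ends 10; signature at 10 (size 1, align 1) → ends 11; pad 1 to align 4 for crc; crc at 12 (size 4, align 4) → ends 16; total 16 bytes, alignment 8
team at 0 (size 1, align 1) → ends 1
pad 3 to align 4 for id
id at 4 (size 4, align 4) → ends 8
score at 8 (size 1, align 1) → ends 9
pad 3 to align 4 for y
y at 12 (size 4, align 4) → ends 16
x at 16 (size 4, align 4) → ends 20
pad 4 to align 8 for cooldown
cooldown at 24 (size 8, align 8) → ends 32
vx at 32 (size 4, align 4) → ends 36
pad 4 to align 8 for z
z at 40 (size 16, align 8) → ends 56
hp at 56 (size 9, align 1) → ends 65
tail pad 7 to reach multiple of 8
total 72 bytes, alignment 8

72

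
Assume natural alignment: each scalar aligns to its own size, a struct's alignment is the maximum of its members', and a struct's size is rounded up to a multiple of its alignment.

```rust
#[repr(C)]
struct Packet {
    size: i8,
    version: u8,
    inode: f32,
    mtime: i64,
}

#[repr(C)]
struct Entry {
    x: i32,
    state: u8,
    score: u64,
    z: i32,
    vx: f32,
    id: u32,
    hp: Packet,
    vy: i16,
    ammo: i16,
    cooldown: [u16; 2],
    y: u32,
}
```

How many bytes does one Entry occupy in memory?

64 bytes

Packet: 0..1  size  (1B, 1-aligned); 1..2  version  (1B, 1-aligned); 2..4  -- padding (2B); 4..8  inode  (4B, 4-aligned); 8..16  mtime  (8B, 8-aligned); sizeof = 16, alignof = 8
0..4  x  (4B, 4-aligned)
4..5  state  (1B, 1-aligned)
5..8  -- padding (3B)
8..16  score  (8B, 8-aligned)
16..20  z  (4B, 4-aligned)
20..24  vx  (4B, 4-aligned)
24..28  id  (4B, 4-aligned)
28..32  -- padding (4B)
32..48  hp  (16B, 8-aligned)
48..50  vy  (2B, 2-aligned)
50..52  ammo  (2B, 2-aligned)
52..56  cooldown  (4B, 2-aligned)
56..60  y  (4B, 4-aligned)
60..64  -- tail padding (4B)
sizeof = 64, alignof = 8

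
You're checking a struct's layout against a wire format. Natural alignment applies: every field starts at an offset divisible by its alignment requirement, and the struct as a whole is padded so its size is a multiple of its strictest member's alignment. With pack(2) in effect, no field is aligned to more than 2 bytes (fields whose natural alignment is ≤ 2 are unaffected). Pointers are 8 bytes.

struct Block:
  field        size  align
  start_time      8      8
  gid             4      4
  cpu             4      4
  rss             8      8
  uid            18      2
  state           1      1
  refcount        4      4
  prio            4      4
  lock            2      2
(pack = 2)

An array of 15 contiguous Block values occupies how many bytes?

810

0..8  start_time  (8B, 2-aligned)
8..12  gid  (4B, 2-aligned)
12..16  cpu  (4B, 2-aligned)
16..24  rss  (8B, 2-aligned)
24..42  uid  (18B, 2-aligned)
42..43  state  (1B, 1-aligned)
43..44  -- padding (1B)
44..48  refcount  (4B, 2-aligned)
48..52  prio  (4B, 2-aligned)
52..54  lock  (2B, 2-aligned)
sizeof = 54, alignof = 2
array of 15: 15 × 54 = 810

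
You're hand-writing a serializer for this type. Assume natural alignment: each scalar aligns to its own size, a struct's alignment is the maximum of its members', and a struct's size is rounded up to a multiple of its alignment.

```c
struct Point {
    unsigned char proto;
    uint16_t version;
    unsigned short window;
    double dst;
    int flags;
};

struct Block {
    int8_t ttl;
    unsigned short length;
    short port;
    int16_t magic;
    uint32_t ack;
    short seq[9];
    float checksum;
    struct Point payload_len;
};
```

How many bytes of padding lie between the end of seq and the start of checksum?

2

Point: proto at 0 (size 1, align 1) → ends 1; pad 1 to align 2 for version; version at 2 (size 2, align 2) → ends 4; window at 4 (size 2, align 2) → ends 6; pad 2 to align 8 for dst; dst at 8 (size 8, align 8) → ends 16; flags at 16 (size 4, align 4) → ends 20; tail pad 4 to reach multiple of 8; total 24 bytes, alignment 8
ttl at 0 (size 1, align 1) → ends 1
pad 1 to align 2 for length
length at 2 (size 2, align 2) → ends 4
port at 4 (size 2, align 2) → ends 6
magic at 6 (size 2, align 2) → ends 8
ack at 8 (size 4, align 4) → ends 12
seq at 12 (size 18, align 2) → ends 30
pad 2 to align 4 for checksum
checksum at 32 (size 4, align 4) → ends 36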